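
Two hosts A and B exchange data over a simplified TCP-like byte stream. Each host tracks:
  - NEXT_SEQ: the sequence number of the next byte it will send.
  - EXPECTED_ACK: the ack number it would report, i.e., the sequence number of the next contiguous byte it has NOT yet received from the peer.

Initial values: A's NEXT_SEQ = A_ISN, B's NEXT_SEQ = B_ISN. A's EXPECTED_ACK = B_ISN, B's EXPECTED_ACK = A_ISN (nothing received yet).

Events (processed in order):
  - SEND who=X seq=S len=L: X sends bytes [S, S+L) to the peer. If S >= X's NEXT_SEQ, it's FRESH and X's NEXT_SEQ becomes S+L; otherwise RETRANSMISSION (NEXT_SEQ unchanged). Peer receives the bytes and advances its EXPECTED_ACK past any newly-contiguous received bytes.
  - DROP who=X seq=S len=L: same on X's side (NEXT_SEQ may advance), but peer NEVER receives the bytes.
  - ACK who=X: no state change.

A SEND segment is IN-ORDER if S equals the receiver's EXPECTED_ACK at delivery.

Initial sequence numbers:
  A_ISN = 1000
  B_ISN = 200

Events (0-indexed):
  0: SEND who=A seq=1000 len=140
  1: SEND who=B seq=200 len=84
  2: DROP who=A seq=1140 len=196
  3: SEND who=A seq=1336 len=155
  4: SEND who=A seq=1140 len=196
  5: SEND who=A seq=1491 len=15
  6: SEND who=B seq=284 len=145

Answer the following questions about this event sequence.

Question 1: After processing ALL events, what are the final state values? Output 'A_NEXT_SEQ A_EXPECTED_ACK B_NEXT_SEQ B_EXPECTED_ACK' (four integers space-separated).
Answer: 1506 429 429 1506

Derivation:
After event 0: A_seq=1140 A_ack=200 B_seq=200 B_ack=1140
After event 1: A_seq=1140 A_ack=284 B_seq=284 B_ack=1140
After event 2: A_seq=1336 A_ack=284 B_seq=284 B_ack=1140
After event 3: A_seq=1491 A_ack=284 B_seq=284 B_ack=1140
After event 4: A_seq=1491 A_ack=284 B_seq=284 B_ack=1491
After event 5: A_seq=1506 A_ack=284 B_seq=284 B_ack=1506
After event 6: A_seq=1506 A_ack=429 B_seq=429 B_ack=1506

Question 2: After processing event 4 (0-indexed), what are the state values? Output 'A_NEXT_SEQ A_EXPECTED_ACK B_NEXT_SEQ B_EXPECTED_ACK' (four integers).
After event 0: A_seq=1140 A_ack=200 B_seq=200 B_ack=1140
After event 1: A_seq=1140 A_ack=284 B_seq=284 B_ack=1140
After event 2: A_seq=1336 A_ack=284 B_seq=284 B_ack=1140
After event 3: A_seq=1491 A_ack=284 B_seq=284 B_ack=1140
After event 4: A_seq=1491 A_ack=284 B_seq=284 B_ack=1491

1491 284 284 1491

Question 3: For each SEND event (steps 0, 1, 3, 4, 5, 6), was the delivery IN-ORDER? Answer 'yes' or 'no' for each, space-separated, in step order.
Answer: yes yes no yes yes yes

Derivation:
Step 0: SEND seq=1000 -> in-order
Step 1: SEND seq=200 -> in-order
Step 3: SEND seq=1336 -> out-of-order
Step 4: SEND seq=1140 -> in-order
Step 5: SEND seq=1491 -> in-order
Step 6: SEND seq=284 -> in-order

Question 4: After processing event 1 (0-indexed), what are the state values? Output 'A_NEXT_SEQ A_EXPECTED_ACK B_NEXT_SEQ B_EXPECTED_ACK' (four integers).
After event 0: A_seq=1140 A_ack=200 B_seq=200 B_ack=1140
After event 1: A_seq=1140 A_ack=284 B_seq=284 B_ack=1140

1140 284 284 1140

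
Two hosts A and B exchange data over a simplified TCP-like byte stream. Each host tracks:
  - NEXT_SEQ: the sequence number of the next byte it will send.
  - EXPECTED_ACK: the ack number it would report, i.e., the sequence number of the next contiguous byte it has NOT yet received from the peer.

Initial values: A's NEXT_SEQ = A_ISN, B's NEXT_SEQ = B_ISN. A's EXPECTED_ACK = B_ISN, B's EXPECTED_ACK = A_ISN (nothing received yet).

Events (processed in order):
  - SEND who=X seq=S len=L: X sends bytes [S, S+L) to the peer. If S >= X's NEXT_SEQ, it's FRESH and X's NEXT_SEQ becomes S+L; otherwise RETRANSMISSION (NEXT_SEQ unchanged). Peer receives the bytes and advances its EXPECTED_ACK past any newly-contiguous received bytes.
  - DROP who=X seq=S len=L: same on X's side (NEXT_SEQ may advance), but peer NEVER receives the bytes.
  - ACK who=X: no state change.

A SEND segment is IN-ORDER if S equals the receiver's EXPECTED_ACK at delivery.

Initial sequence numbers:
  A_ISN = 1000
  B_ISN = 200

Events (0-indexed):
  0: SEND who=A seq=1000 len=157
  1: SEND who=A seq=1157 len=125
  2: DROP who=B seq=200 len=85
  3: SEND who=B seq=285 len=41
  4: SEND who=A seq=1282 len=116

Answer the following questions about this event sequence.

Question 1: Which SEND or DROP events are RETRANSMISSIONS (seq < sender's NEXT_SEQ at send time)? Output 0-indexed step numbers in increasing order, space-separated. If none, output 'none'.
Step 0: SEND seq=1000 -> fresh
Step 1: SEND seq=1157 -> fresh
Step 2: DROP seq=200 -> fresh
Step 3: SEND seq=285 -> fresh
Step 4: SEND seq=1282 -> fresh

Answer: none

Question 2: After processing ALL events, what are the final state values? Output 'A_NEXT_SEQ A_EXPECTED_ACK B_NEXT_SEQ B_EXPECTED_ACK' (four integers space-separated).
Answer: 1398 200 326 1398

Derivation:
After event 0: A_seq=1157 A_ack=200 B_seq=200 B_ack=1157
After event 1: A_seq=1282 A_ack=200 B_seq=200 B_ack=1282
After event 2: A_seq=1282 A_ack=200 B_seq=285 B_ack=1282
After event 3: A_seq=1282 A_ack=200 B_seq=326 B_ack=1282
After event 4: A_seq=1398 A_ack=200 B_seq=326 B_ack=1398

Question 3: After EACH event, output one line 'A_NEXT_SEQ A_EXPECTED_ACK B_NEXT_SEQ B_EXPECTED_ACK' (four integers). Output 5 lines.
1157 200 200 1157
1282 200 200 1282
1282 200 285 1282
1282 200 326 1282
1398 200 326 1398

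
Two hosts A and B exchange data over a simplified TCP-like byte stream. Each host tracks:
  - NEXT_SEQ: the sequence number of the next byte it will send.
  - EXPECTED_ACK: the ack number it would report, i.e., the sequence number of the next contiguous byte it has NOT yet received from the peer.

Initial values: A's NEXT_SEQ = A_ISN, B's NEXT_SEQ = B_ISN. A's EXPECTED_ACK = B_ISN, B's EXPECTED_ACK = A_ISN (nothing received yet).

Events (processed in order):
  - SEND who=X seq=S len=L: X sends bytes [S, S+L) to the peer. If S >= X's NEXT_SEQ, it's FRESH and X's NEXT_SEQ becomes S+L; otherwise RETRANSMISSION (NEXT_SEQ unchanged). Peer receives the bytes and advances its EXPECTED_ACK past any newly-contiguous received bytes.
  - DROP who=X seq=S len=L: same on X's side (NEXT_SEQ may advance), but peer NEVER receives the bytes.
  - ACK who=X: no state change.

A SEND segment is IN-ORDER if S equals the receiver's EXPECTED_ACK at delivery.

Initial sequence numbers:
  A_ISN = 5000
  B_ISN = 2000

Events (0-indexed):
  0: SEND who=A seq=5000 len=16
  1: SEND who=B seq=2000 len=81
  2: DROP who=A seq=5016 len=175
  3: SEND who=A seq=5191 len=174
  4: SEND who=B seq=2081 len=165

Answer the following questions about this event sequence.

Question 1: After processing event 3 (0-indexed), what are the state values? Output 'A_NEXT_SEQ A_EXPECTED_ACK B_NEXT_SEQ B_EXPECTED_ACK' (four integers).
After event 0: A_seq=5016 A_ack=2000 B_seq=2000 B_ack=5016
After event 1: A_seq=5016 A_ack=2081 B_seq=2081 B_ack=5016
After event 2: A_seq=5191 A_ack=2081 B_seq=2081 B_ack=5016
After event 3: A_seq=5365 A_ack=2081 B_seq=2081 B_ack=5016

5365 2081 2081 5016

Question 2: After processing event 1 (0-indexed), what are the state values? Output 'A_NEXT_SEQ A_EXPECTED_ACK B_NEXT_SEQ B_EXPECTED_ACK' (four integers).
After event 0: A_seq=5016 A_ack=2000 B_seq=2000 B_ack=5016
After event 1: A_seq=5016 A_ack=2081 B_seq=2081 B_ack=5016

5016 2081 2081 5016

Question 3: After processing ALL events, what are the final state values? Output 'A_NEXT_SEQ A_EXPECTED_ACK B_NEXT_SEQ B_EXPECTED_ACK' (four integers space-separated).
After event 0: A_seq=5016 A_ack=2000 B_seq=2000 B_ack=5016
After event 1: A_seq=5016 A_ack=2081 B_seq=2081 B_ack=5016
After event 2: A_seq=5191 A_ack=2081 B_seq=2081 B_ack=5016
After event 3: A_seq=5365 A_ack=2081 B_seq=2081 B_ack=5016
After event 4: A_seq=5365 A_ack=2246 B_seq=2246 B_ack=5016

Answer: 5365 2246 2246 5016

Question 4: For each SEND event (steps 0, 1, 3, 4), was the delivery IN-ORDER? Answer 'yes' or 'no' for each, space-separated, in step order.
Answer: yes yes no yes

Derivation:
Step 0: SEND seq=5000 -> in-order
Step 1: SEND seq=2000 -> in-order
Step 3: SEND seq=5191 -> out-of-order
Step 4: SEND seq=2081 -> in-order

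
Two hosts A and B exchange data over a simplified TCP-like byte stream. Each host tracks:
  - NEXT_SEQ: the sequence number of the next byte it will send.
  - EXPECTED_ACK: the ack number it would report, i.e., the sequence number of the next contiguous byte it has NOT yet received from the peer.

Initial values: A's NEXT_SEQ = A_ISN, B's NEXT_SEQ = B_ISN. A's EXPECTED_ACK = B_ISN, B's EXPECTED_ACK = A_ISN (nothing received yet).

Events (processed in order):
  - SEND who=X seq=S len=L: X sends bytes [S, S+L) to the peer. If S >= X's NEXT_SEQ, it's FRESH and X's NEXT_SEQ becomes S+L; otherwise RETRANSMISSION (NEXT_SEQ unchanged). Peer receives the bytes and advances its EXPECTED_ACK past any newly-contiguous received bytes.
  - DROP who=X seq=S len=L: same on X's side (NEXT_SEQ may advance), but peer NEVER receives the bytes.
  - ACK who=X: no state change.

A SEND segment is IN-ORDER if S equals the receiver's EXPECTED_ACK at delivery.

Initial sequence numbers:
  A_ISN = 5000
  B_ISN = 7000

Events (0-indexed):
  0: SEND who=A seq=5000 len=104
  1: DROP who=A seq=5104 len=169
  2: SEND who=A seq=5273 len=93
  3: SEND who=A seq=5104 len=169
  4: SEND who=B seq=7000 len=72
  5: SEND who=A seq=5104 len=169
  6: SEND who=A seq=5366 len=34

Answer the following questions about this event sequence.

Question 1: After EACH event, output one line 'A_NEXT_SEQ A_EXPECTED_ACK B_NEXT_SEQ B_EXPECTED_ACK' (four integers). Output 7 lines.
5104 7000 7000 5104
5273 7000 7000 5104
5366 7000 7000 5104
5366 7000 7000 5366
5366 7072 7072 5366
5366 7072 7072 5366
5400 7072 7072 5400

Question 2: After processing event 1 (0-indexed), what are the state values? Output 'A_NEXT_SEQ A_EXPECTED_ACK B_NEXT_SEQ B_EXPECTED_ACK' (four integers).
After event 0: A_seq=5104 A_ack=7000 B_seq=7000 B_ack=5104
After event 1: A_seq=5273 A_ack=7000 B_seq=7000 B_ack=5104

5273 7000 7000 5104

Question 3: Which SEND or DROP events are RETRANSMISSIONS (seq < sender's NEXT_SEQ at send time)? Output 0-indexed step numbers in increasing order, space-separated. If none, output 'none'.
Answer: 3 5

Derivation:
Step 0: SEND seq=5000 -> fresh
Step 1: DROP seq=5104 -> fresh
Step 2: SEND seq=5273 -> fresh
Step 3: SEND seq=5104 -> retransmit
Step 4: SEND seq=7000 -> fresh
Step 5: SEND seq=5104 -> retransmit
Step 6: SEND seq=5366 -> fresh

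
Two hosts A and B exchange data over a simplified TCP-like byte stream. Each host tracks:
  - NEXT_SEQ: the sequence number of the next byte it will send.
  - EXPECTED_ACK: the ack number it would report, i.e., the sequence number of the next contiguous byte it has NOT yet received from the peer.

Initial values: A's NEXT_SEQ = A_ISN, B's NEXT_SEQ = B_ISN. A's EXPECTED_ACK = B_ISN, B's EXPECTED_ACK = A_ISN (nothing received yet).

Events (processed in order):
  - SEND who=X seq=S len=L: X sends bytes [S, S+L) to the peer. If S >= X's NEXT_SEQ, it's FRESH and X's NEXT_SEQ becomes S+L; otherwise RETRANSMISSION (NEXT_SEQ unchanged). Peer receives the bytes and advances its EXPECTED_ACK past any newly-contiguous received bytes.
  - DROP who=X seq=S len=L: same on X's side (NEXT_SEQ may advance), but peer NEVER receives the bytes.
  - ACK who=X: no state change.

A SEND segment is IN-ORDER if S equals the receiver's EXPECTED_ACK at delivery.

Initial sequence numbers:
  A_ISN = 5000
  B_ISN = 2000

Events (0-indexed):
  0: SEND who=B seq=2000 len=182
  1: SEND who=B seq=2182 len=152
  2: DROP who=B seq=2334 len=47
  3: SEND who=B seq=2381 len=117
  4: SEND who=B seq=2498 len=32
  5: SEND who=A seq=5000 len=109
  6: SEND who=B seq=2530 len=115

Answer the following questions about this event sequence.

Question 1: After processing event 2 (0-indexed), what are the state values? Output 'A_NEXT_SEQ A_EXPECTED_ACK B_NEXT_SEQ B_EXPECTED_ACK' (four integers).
After event 0: A_seq=5000 A_ack=2182 B_seq=2182 B_ack=5000
After event 1: A_seq=5000 A_ack=2334 B_seq=2334 B_ack=5000
After event 2: A_seq=5000 A_ack=2334 B_seq=2381 B_ack=5000

5000 2334 2381 5000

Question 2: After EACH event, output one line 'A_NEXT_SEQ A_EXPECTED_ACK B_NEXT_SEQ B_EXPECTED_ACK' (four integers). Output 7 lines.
5000 2182 2182 5000
5000 2334 2334 5000
5000 2334 2381 5000
5000 2334 2498 5000
5000 2334 2530 5000
5109 2334 2530 5109
5109 2334 2645 5109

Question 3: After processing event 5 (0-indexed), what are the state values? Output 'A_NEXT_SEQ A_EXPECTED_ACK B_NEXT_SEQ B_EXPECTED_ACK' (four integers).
After event 0: A_seq=5000 A_ack=2182 B_seq=2182 B_ack=5000
After event 1: A_seq=5000 A_ack=2334 B_seq=2334 B_ack=5000
After event 2: A_seq=5000 A_ack=2334 B_seq=2381 B_ack=5000
After event 3: A_seq=5000 A_ack=2334 B_seq=2498 B_ack=5000
After event 4: A_seq=5000 A_ack=2334 B_seq=2530 B_ack=5000
After event 5: A_seq=5109 A_ack=2334 B_seq=2530 B_ack=5109

5109 2334 2530 5109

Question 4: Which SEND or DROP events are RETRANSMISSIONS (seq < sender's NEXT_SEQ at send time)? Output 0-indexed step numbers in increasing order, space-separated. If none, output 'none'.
Answer: none

Derivation:
Step 0: SEND seq=2000 -> fresh
Step 1: SEND seq=2182 -> fresh
Step 2: DROP seq=2334 -> fresh
Step 3: SEND seq=2381 -> fresh
Step 4: SEND seq=2498 -> fresh
Step 5: SEND seq=5000 -> fresh
Step 6: SEND seq=2530 -> fresh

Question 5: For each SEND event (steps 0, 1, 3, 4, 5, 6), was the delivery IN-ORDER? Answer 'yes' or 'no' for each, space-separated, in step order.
Answer: yes yes no no yes no

Derivation:
Step 0: SEND seq=2000 -> in-order
Step 1: SEND seq=2182 -> in-order
Step 3: SEND seq=2381 -> out-of-order
Step 4: SEND seq=2498 -> out-of-order
Step 5: SEND seq=5000 -> in-order
Step 6: SEND seq=2530 -> out-of-order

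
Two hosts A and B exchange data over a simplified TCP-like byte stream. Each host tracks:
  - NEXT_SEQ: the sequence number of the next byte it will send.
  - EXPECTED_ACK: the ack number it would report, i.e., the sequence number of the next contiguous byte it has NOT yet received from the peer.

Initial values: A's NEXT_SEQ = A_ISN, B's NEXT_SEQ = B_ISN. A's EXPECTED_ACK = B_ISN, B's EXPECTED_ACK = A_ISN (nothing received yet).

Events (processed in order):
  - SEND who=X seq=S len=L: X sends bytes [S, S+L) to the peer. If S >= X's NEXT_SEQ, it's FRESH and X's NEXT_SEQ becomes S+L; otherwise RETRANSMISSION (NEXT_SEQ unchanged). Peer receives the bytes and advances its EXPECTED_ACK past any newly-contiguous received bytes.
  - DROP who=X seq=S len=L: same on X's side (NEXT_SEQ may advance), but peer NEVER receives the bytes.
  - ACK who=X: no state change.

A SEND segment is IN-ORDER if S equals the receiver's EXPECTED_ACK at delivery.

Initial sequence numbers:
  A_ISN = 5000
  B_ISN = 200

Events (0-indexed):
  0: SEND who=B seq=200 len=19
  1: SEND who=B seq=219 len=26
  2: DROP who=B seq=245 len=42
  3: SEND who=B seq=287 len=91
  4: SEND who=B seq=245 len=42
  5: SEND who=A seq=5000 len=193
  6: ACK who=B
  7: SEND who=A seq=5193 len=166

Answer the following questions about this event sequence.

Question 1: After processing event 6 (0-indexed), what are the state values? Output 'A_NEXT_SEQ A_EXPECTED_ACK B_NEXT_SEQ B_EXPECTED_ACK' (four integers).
After event 0: A_seq=5000 A_ack=219 B_seq=219 B_ack=5000
After event 1: A_seq=5000 A_ack=245 B_seq=245 B_ack=5000
After event 2: A_seq=5000 A_ack=245 B_seq=287 B_ack=5000
After event 3: A_seq=5000 A_ack=245 B_seq=378 B_ack=5000
After event 4: A_seq=5000 A_ack=378 B_seq=378 B_ack=5000
After event 5: A_seq=5193 A_ack=378 B_seq=378 B_ack=5193
After event 6: A_seq=5193 A_ack=378 B_seq=378 B_ack=5193

5193 378 378 5193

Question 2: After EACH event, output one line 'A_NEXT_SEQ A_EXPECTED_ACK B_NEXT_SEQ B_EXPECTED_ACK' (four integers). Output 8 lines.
5000 219 219 5000
5000 245 245 5000
5000 245 287 5000
5000 245 378 5000
5000 378 378 5000
5193 378 378 5193
5193 378 378 5193
5359 378 378 5359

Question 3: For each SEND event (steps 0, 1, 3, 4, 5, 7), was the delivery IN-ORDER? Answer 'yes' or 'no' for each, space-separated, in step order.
Answer: yes yes no yes yes yes

Derivation:
Step 0: SEND seq=200 -> in-order
Step 1: SEND seq=219 -> in-order
Step 3: SEND seq=287 -> out-of-order
Step 4: SEND seq=245 -> in-order
Step 5: SEND seq=5000 -> in-order
Step 7: SEND seq=5193 -> in-order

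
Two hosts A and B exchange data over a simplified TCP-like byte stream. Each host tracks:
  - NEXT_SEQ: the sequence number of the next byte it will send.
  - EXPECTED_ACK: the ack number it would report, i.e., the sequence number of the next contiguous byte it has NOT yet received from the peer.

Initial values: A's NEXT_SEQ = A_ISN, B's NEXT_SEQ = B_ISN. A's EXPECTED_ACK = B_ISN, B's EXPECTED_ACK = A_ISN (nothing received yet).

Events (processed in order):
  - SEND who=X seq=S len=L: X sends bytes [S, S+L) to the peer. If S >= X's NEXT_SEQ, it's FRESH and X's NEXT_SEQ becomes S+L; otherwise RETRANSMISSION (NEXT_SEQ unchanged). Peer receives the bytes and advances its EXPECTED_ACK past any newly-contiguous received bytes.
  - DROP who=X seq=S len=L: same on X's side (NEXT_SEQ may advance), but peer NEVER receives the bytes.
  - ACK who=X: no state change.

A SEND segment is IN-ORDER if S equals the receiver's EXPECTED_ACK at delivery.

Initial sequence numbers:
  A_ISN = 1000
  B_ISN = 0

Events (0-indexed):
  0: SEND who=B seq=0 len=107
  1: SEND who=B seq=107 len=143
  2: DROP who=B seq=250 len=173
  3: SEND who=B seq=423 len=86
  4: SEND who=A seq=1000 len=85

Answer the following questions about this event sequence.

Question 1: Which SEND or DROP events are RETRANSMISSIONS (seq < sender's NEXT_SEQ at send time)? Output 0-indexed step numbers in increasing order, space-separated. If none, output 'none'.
Answer: none

Derivation:
Step 0: SEND seq=0 -> fresh
Step 1: SEND seq=107 -> fresh
Step 2: DROP seq=250 -> fresh
Step 3: SEND seq=423 -> fresh
Step 4: SEND seq=1000 -> fresh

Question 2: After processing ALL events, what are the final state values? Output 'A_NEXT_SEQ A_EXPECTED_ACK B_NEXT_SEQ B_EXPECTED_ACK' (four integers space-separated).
Answer: 1085 250 509 1085

Derivation:
After event 0: A_seq=1000 A_ack=107 B_seq=107 B_ack=1000
After event 1: A_seq=1000 A_ack=250 B_seq=250 B_ack=1000
After event 2: A_seq=1000 A_ack=250 B_seq=423 B_ack=1000
After event 3: A_seq=1000 A_ack=250 B_seq=509 B_ack=1000
After event 4: A_seq=1085 A_ack=250 B_seq=509 B_ack=1085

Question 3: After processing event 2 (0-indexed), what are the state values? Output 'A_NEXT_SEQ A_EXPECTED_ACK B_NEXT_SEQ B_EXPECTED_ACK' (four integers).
After event 0: A_seq=1000 A_ack=107 B_seq=107 B_ack=1000
After event 1: A_seq=1000 A_ack=250 B_seq=250 B_ack=1000
After event 2: A_seq=1000 A_ack=250 B_seq=423 B_ack=1000

1000 250 423 1000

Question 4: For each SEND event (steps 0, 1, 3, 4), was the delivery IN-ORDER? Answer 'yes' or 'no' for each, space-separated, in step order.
Answer: yes yes no yes

Derivation:
Step 0: SEND seq=0 -> in-order
Step 1: SEND seq=107 -> in-order
Step 3: SEND seq=423 -> out-of-order
Step 4: SEND seq=1000 -> in-order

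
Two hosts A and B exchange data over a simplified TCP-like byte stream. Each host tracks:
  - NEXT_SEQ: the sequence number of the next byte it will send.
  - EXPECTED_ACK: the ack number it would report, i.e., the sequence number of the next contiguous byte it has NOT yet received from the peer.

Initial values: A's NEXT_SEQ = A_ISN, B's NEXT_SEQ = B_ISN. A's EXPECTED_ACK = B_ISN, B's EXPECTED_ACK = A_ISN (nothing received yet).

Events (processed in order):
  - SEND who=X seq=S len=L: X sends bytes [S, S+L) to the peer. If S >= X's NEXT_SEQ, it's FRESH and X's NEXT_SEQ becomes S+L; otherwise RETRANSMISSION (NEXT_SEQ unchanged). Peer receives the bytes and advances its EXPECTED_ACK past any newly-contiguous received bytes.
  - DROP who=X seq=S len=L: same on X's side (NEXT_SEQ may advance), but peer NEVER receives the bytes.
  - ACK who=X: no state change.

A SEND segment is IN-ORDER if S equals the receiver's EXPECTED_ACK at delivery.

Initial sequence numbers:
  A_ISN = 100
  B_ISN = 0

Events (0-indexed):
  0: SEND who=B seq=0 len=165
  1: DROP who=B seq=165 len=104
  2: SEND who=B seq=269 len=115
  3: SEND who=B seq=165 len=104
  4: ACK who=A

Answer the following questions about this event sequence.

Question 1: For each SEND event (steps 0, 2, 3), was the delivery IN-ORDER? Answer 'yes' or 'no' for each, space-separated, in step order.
Step 0: SEND seq=0 -> in-order
Step 2: SEND seq=269 -> out-of-order
Step 3: SEND seq=165 -> in-order

Answer: yes no yes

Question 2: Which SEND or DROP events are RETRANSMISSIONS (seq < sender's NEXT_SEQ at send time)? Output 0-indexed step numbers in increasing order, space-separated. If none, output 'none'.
Answer: 3

Derivation:
Step 0: SEND seq=0 -> fresh
Step 1: DROP seq=165 -> fresh
Step 2: SEND seq=269 -> fresh
Step 3: SEND seq=165 -> retransmit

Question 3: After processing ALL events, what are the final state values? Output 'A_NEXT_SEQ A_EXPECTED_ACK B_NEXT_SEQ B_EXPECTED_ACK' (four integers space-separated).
After event 0: A_seq=100 A_ack=165 B_seq=165 B_ack=100
After event 1: A_seq=100 A_ack=165 B_seq=269 B_ack=100
After event 2: A_seq=100 A_ack=165 B_seq=384 B_ack=100
After event 3: A_seq=100 A_ack=384 B_seq=384 B_ack=100
After event 4: A_seq=100 A_ack=384 B_seq=384 B_ack=100

Answer: 100 384 384 100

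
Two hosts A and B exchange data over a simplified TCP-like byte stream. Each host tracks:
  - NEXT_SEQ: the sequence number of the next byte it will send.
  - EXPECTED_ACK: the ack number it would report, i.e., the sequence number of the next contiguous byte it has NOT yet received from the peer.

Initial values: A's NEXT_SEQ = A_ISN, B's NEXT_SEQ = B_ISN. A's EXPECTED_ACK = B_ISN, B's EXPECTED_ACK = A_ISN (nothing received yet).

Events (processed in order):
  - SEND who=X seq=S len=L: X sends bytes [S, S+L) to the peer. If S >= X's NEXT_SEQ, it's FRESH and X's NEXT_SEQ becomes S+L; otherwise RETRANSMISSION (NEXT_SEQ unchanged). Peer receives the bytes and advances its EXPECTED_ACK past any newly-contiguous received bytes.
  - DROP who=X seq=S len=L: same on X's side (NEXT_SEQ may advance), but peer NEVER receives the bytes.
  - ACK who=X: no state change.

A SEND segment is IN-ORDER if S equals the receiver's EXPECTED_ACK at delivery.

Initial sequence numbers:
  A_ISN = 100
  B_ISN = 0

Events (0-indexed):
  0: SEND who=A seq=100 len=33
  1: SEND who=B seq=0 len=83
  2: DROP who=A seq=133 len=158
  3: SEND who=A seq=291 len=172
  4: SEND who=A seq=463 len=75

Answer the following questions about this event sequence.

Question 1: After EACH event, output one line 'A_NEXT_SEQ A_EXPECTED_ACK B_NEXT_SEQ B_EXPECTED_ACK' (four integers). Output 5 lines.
133 0 0 133
133 83 83 133
291 83 83 133
463 83 83 133
538 83 83 133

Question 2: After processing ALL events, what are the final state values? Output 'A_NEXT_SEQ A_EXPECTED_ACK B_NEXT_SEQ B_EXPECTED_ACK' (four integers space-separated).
After event 0: A_seq=133 A_ack=0 B_seq=0 B_ack=133
After event 1: A_seq=133 A_ack=83 B_seq=83 B_ack=133
After event 2: A_seq=291 A_ack=83 B_seq=83 B_ack=133
After event 3: A_seq=463 A_ack=83 B_seq=83 B_ack=133
After event 4: A_seq=538 A_ack=83 B_seq=83 B_ack=133

Answer: 538 83 83 133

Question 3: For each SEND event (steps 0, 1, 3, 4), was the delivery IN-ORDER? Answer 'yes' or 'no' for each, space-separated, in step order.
Answer: yes yes no no

Derivation:
Step 0: SEND seq=100 -> in-order
Step 1: SEND seq=0 -> in-order
Step 3: SEND seq=291 -> out-of-order
Step 4: SEND seq=463 -> out-of-order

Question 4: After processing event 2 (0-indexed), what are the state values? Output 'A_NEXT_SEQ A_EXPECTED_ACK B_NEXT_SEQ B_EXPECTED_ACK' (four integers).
After event 0: A_seq=133 A_ack=0 B_seq=0 B_ack=133
After event 1: A_seq=133 A_ack=83 B_seq=83 B_ack=133
After event 2: A_seq=291 A_ack=83 B_seq=83 B_ack=133

291 83 83 133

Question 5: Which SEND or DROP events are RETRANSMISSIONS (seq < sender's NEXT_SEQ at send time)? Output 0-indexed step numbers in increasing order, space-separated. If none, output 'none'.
Answer: none

Derivation:
Step 0: SEND seq=100 -> fresh
Step 1: SEND seq=0 -> fresh
Step 2: DROP seq=133 -> fresh
Step 3: SEND seq=291 -> fresh
Step 4: SEND seq=463 -> fresh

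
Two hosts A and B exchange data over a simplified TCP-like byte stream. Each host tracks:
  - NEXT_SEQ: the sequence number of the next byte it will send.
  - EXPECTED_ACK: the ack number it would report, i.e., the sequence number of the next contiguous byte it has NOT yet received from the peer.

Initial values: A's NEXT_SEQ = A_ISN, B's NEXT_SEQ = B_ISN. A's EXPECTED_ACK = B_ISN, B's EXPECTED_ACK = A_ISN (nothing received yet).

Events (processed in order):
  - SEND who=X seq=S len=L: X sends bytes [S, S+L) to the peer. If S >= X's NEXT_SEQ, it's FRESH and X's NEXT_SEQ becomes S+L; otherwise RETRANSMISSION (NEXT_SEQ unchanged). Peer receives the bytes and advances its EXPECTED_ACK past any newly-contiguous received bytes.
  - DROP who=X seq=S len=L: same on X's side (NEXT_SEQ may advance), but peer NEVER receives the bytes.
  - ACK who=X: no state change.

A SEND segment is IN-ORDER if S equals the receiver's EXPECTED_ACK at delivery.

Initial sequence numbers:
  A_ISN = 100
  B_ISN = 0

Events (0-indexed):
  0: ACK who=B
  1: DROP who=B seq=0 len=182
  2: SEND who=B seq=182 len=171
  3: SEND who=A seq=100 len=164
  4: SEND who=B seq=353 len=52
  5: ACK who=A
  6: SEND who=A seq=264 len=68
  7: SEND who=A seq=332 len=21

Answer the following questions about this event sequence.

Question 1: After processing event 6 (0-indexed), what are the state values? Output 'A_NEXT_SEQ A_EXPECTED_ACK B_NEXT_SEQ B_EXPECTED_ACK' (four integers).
After event 0: A_seq=100 A_ack=0 B_seq=0 B_ack=100
After event 1: A_seq=100 A_ack=0 B_seq=182 B_ack=100
After event 2: A_seq=100 A_ack=0 B_seq=353 B_ack=100
After event 3: A_seq=264 A_ack=0 B_seq=353 B_ack=264
After event 4: A_seq=264 A_ack=0 B_seq=405 B_ack=264
After event 5: A_seq=264 A_ack=0 B_seq=405 B_ack=264
After event 6: A_seq=332 A_ack=0 B_seq=405 B_ack=332

332 0 405 332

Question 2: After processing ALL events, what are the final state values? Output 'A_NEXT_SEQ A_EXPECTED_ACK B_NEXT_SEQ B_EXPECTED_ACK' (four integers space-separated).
Answer: 353 0 405 353

Derivation:
After event 0: A_seq=100 A_ack=0 B_seq=0 B_ack=100
After event 1: A_seq=100 A_ack=0 B_seq=182 B_ack=100
After event 2: A_seq=100 A_ack=0 B_seq=353 B_ack=100
After event 3: A_seq=264 A_ack=0 B_seq=353 B_ack=264
After event 4: A_seq=264 A_ack=0 B_seq=405 B_ack=264
After event 5: A_seq=264 A_ack=0 B_seq=405 B_ack=264
After event 6: A_seq=332 A_ack=0 B_seq=405 B_ack=332
After event 7: A_seq=353 A_ack=0 B_seq=405 B_ack=353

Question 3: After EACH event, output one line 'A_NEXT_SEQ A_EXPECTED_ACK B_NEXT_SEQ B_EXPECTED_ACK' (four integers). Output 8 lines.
100 0 0 100
100 0 182 100
100 0 353 100
264 0 353 264
264 0 405 264
264 0 405 264
332 0 405 332
353 0 405 353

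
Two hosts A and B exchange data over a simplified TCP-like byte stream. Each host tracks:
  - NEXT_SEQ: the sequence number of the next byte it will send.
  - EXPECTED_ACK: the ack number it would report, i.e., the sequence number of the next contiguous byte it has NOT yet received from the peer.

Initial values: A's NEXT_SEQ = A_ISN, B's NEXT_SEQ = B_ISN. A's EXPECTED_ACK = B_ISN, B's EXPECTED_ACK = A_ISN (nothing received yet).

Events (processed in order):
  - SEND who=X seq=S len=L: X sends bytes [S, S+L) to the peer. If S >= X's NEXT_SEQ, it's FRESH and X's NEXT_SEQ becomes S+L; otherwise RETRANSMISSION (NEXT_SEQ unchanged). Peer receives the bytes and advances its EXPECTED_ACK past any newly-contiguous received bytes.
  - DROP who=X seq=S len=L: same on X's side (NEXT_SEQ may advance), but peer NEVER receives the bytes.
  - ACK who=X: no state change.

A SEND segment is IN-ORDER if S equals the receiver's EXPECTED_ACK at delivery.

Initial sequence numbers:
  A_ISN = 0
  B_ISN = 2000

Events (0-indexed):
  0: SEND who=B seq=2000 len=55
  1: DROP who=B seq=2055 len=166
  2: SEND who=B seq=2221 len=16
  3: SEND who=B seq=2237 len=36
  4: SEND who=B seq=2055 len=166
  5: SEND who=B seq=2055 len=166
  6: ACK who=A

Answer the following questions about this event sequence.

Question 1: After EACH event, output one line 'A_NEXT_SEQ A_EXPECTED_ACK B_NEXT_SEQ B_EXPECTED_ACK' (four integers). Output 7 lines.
0 2055 2055 0
0 2055 2221 0
0 2055 2237 0
0 2055 2273 0
0 2273 2273 0
0 2273 2273 0
0 2273 2273 0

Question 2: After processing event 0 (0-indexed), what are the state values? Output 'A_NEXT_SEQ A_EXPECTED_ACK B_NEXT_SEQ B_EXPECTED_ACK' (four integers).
After event 0: A_seq=0 A_ack=2055 B_seq=2055 B_ack=0

0 2055 2055 0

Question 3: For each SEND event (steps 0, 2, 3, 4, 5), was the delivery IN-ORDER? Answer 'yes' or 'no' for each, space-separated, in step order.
Step 0: SEND seq=2000 -> in-order
Step 2: SEND seq=2221 -> out-of-order
Step 3: SEND seq=2237 -> out-of-order
Step 4: SEND seq=2055 -> in-order
Step 5: SEND seq=2055 -> out-of-order

Answer: yes no no yes no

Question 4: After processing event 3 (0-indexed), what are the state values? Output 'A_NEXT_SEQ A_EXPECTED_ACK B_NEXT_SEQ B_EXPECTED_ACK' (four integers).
After event 0: A_seq=0 A_ack=2055 B_seq=2055 B_ack=0
After event 1: A_seq=0 A_ack=2055 B_seq=2221 B_ack=0
After event 2: A_seq=0 A_ack=2055 B_seq=2237 B_ack=0
After event 3: A_seq=0 A_ack=2055 B_seq=2273 B_ack=0

0 2055 2273 0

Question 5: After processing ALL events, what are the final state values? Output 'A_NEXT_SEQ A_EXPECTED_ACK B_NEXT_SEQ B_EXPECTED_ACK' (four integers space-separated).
Answer: 0 2273 2273 0

Derivation:
After event 0: A_seq=0 A_ack=2055 B_seq=2055 B_ack=0
After event 1: A_seq=0 A_ack=2055 B_seq=2221 B_ack=0
After event 2: A_seq=0 A_ack=2055 B_seq=2237 B_ack=0
After event 3: A_seq=0 A_ack=2055 B_seq=2273 B_ack=0
After event 4: A_seq=0 A_ack=2273 B_seq=2273 B_ack=0
After event 5: A_seq=0 A_ack=2273 B_seq=2273 B_ack=0
After event 6: A_seq=0 A_ack=2273 B_seq=2273 B_ack=0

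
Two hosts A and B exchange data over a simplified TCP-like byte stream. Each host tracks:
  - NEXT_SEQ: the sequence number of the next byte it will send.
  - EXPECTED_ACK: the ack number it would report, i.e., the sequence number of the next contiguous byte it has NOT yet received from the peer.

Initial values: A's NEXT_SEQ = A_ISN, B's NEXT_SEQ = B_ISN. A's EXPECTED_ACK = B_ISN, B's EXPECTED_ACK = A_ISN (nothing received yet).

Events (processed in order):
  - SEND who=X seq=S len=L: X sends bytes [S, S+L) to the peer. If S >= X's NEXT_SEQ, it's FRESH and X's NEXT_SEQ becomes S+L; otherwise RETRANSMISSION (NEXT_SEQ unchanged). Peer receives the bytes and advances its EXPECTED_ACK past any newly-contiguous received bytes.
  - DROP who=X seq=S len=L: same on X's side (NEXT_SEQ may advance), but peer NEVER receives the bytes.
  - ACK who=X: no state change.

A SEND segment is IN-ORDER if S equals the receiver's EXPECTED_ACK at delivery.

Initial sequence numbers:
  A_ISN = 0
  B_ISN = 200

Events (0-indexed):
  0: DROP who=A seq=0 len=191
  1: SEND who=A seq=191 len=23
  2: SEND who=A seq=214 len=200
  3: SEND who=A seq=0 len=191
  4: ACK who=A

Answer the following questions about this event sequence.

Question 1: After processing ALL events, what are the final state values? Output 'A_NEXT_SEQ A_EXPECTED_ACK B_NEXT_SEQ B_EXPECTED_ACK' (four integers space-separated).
Answer: 414 200 200 414

Derivation:
After event 0: A_seq=191 A_ack=200 B_seq=200 B_ack=0
After event 1: A_seq=214 A_ack=200 B_seq=200 B_ack=0
After event 2: A_seq=414 A_ack=200 B_seq=200 B_ack=0
After event 3: A_seq=414 A_ack=200 B_seq=200 B_ack=414
After event 4: A_seq=414 A_ack=200 B_seq=200 B_ack=414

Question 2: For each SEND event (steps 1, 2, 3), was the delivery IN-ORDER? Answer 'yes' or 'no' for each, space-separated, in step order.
Answer: no no yes

Derivation:
Step 1: SEND seq=191 -> out-of-order
Step 2: SEND seq=214 -> out-of-order
Step 3: SEND seq=0 -> in-order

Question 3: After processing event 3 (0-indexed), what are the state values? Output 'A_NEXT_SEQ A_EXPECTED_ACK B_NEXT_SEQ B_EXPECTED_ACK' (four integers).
After event 0: A_seq=191 A_ack=200 B_seq=200 B_ack=0
After event 1: A_seq=214 A_ack=200 B_seq=200 B_ack=0
After event 2: A_seq=414 A_ack=200 B_seq=200 B_ack=0
After event 3: A_seq=414 A_ack=200 B_seq=200 B_ack=414

414 200 200 414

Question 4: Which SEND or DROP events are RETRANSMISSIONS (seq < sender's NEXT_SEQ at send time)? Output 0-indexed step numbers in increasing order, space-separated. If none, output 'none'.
Answer: 3

Derivation:
Step 0: DROP seq=0 -> fresh
Step 1: SEND seq=191 -> fresh
Step 2: SEND seq=214 -> fresh
Step 3: SEND seq=0 -> retransmit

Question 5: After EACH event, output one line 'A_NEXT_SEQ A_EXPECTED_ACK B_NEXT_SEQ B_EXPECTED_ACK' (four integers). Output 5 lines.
191 200 200 0
214 200 200 0
414 200 200 0
414 200 200 414
414 200 200 414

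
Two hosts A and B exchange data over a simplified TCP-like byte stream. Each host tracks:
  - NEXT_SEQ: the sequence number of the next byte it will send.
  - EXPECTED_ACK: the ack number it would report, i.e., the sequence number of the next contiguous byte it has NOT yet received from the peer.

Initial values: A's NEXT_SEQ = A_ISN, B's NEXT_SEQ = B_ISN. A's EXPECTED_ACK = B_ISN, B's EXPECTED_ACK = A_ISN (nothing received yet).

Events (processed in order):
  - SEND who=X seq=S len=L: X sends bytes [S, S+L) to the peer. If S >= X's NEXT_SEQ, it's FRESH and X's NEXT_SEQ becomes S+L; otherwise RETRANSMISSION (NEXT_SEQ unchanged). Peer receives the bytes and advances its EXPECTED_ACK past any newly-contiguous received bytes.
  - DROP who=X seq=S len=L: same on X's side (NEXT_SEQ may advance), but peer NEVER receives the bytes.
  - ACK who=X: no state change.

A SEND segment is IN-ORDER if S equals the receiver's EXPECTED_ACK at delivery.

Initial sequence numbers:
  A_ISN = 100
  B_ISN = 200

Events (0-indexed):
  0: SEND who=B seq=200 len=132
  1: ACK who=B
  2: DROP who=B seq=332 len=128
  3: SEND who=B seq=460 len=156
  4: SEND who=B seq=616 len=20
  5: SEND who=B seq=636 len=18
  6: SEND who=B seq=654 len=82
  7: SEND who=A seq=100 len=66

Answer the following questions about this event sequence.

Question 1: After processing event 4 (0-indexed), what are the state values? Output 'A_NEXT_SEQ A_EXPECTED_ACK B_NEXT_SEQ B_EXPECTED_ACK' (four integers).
After event 0: A_seq=100 A_ack=332 B_seq=332 B_ack=100
After event 1: A_seq=100 A_ack=332 B_seq=332 B_ack=100
After event 2: A_seq=100 A_ack=332 B_seq=460 B_ack=100
After event 3: A_seq=100 A_ack=332 B_seq=616 B_ack=100
After event 4: A_seq=100 A_ack=332 B_seq=636 B_ack=100

100 332 636 100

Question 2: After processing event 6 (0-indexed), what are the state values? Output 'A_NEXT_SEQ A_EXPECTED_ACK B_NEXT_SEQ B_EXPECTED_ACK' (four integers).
After event 0: A_seq=100 A_ack=332 B_seq=332 B_ack=100
After event 1: A_seq=100 A_ack=332 B_seq=332 B_ack=100
After event 2: A_seq=100 A_ack=332 B_seq=460 B_ack=100
After event 3: A_seq=100 A_ack=332 B_seq=616 B_ack=100
After event 4: A_seq=100 A_ack=332 B_seq=636 B_ack=100
After event 5: A_seq=100 A_ack=332 B_seq=654 B_ack=100
After event 6: A_seq=100 A_ack=332 B_seq=736 B_ack=100

100 332 736 100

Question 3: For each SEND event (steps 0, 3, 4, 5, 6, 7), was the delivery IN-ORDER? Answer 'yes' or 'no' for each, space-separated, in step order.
Step 0: SEND seq=200 -> in-order
Step 3: SEND seq=460 -> out-of-order
Step 4: SEND seq=616 -> out-of-order
Step 5: SEND seq=636 -> out-of-order
Step 6: SEND seq=654 -> out-of-order
Step 7: SEND seq=100 -> in-order

Answer: yes no no no no yes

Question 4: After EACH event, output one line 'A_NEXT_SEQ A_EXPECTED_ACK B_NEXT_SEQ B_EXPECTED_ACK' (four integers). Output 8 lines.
100 332 332 100
100 332 332 100
100 332 460 100
100 332 616 100
100 332 636 100
100 332 654 100
100 332 736 100
166 332 736 166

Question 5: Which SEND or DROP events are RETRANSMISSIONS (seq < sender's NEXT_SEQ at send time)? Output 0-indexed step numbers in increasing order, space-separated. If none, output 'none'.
Step 0: SEND seq=200 -> fresh
Step 2: DROP seq=332 -> fresh
Step 3: SEND seq=460 -> fresh
Step 4: SEND seq=616 -> fresh
Step 5: SEND seq=636 -> fresh
Step 6: SEND seq=654 -> fresh
Step 7: SEND seq=100 -> fresh

Answer: none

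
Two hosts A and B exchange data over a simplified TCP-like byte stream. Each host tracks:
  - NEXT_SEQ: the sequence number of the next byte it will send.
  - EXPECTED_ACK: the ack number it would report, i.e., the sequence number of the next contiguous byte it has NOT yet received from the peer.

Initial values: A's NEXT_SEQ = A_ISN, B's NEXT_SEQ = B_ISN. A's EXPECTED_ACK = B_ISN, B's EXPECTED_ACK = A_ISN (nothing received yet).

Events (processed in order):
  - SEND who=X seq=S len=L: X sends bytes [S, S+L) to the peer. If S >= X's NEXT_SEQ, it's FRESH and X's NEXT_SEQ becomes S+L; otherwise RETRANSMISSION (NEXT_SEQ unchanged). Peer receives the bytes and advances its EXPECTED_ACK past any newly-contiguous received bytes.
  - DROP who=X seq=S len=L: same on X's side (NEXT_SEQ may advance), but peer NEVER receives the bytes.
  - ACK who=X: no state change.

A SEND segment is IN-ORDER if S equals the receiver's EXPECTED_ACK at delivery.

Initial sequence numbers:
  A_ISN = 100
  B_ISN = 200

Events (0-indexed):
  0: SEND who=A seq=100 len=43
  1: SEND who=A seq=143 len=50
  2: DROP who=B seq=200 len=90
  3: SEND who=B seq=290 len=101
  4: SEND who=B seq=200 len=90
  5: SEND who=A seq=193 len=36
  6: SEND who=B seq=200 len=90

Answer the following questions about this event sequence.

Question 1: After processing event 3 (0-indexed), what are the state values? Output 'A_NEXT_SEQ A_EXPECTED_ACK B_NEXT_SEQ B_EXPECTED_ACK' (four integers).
After event 0: A_seq=143 A_ack=200 B_seq=200 B_ack=143
After event 1: A_seq=193 A_ack=200 B_seq=200 B_ack=193
After event 2: A_seq=193 A_ack=200 B_seq=290 B_ack=193
After event 3: A_seq=193 A_ack=200 B_seq=391 B_ack=193

193 200 391 193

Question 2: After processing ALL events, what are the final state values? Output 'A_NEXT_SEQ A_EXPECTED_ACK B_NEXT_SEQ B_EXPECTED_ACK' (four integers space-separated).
Answer: 229 391 391 229

Derivation:
After event 0: A_seq=143 A_ack=200 B_seq=200 B_ack=143
After event 1: A_seq=193 A_ack=200 B_seq=200 B_ack=193
After event 2: A_seq=193 A_ack=200 B_seq=290 B_ack=193
After event 3: A_seq=193 A_ack=200 B_seq=391 B_ack=193
After event 4: A_seq=193 A_ack=391 B_seq=391 B_ack=193
After event 5: A_seq=229 A_ack=391 B_seq=391 B_ack=229
After event 6: A_seq=229 A_ack=391 B_seq=391 B_ack=229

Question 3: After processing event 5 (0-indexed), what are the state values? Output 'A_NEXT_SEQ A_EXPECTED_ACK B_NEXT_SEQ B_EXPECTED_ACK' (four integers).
After event 0: A_seq=143 A_ack=200 B_seq=200 B_ack=143
After event 1: A_seq=193 A_ack=200 B_seq=200 B_ack=193
After event 2: A_seq=193 A_ack=200 B_seq=290 B_ack=193
After event 3: A_seq=193 A_ack=200 B_seq=391 B_ack=193
After event 4: A_seq=193 A_ack=391 B_seq=391 B_ack=193
After event 5: A_seq=229 A_ack=391 B_seq=391 B_ack=229

229 391 391 229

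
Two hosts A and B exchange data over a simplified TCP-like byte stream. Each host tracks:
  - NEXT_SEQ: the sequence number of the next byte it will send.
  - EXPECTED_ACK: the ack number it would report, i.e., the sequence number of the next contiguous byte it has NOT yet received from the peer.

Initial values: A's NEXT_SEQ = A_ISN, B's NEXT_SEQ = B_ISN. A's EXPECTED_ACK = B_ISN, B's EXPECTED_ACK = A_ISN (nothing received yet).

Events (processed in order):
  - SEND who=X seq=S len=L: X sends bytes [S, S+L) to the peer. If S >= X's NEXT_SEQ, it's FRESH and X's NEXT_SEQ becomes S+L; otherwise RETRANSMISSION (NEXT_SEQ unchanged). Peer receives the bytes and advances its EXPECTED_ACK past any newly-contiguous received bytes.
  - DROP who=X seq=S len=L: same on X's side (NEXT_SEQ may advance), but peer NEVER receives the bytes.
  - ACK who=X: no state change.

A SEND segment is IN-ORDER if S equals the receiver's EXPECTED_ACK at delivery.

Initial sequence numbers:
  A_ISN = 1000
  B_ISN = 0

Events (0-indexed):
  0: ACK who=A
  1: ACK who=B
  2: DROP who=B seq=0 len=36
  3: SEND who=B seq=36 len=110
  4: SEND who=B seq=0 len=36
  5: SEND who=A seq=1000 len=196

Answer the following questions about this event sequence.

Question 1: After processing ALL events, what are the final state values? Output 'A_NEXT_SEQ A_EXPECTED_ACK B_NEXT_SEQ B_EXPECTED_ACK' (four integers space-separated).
After event 0: A_seq=1000 A_ack=0 B_seq=0 B_ack=1000
After event 1: A_seq=1000 A_ack=0 B_seq=0 B_ack=1000
After event 2: A_seq=1000 A_ack=0 B_seq=36 B_ack=1000
After event 3: A_seq=1000 A_ack=0 B_seq=146 B_ack=1000
After event 4: A_seq=1000 A_ack=146 B_seq=146 B_ack=1000
After event 5: A_seq=1196 A_ack=146 B_seq=146 B_ack=1196

Answer: 1196 146 146 1196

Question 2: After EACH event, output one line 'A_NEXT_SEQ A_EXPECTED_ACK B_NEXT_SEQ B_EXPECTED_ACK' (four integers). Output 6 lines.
1000 0 0 1000
1000 0 0 1000
1000 0 36 1000
1000 0 146 1000
1000 146 146 1000
1196 146 146 1196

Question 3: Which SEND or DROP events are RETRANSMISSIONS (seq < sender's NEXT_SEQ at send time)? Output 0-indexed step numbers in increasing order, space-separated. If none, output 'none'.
Step 2: DROP seq=0 -> fresh
Step 3: SEND seq=36 -> fresh
Step 4: SEND seq=0 -> retransmit
Step 5: SEND seq=1000 -> fresh

Answer: 4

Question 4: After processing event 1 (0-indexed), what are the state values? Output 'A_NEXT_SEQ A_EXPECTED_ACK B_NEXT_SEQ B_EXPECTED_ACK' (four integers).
After event 0: A_seq=1000 A_ack=0 B_seq=0 B_ack=1000
After event 1: A_seq=1000 A_ack=0 B_seq=0 B_ack=1000

1000 0 0 1000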